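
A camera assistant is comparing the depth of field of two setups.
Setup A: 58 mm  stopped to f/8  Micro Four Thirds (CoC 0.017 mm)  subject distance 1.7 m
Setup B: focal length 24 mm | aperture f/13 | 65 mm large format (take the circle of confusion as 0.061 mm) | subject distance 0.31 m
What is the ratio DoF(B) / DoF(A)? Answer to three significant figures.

Setup A: H = 58²/(8×0.017) + 58 ≈ 24793.3 mm; DoF = Df − Dn = 1820.87 − 1594.17 ≈ 226.70 mm.
Setup B: H = 24²/(13×0.061) + 24 ≈ 750.4 mm; DoF = Df − Dn = 511.34 − 222.42 ≈ 288.92 mm.
Ratio = 288.92 / 226.70 ≈ 1.27.

1.27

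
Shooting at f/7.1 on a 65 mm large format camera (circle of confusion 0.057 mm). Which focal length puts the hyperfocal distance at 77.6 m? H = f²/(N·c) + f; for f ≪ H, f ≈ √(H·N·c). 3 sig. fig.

From H = f²/(N·c) + f, with f ≪ H: f ≈ √(H·N·c) = √(77600 × 7.1 × 0.057) = √31405 ≈ 177.2 mm.
The +f correction barely moves this — solving exactly, f² + N·c·f − N·c·H = 0 ⇒ f = (−N·c + √((N·c)² + 4·N·c·H))/2 = (−0.4047 + √125619)/2 ≈ 177.01 mm, so f ≈ 177 mm.

177 mm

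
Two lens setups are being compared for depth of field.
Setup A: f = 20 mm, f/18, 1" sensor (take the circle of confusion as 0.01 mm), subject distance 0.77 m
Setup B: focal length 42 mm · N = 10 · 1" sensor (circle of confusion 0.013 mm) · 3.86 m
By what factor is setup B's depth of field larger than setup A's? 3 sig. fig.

Setup A: H = 20²/(18×0.01) + 20 ≈ 2242.2 mm; DoF = Df − Dn = 1162.26 − 575.70 ≈ 586.56 mm.
Setup B: H = 42²/(10×0.013) + 42 ≈ 13611.2 mm; DoF = Df − Dn = 5371.3 − 3012.4 ≈ 2358.9 mm.
Ratio = 2358.9 / 586.56 ≈ 4.02.

4.02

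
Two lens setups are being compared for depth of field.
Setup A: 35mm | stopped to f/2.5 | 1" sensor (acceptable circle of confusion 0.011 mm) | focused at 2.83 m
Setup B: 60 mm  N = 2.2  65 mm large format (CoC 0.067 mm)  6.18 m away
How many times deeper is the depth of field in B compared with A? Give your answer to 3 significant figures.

9.27

Setup A: H = 35²/(2.5×0.011) + 35 ≈ 44580.5 mm; DoF = Df − Dn = 3019.46 − 2662.92 ≈ 356.54 mm.
Setup B: H = 60²/(2.2×0.067) + 60 ≈ 24483.3 mm; DoF = Df − Dn = 8246.4 − 4941.7 ≈ 3304.7 mm.
Ratio = 3304.7 / 356.54 ≈ 9.27.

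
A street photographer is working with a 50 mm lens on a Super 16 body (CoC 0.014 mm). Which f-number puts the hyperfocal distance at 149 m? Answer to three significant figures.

Rearrange H = f²/(N·c) + f for N: N = f² / ((H − f)·c).
N = 50² / ((149000 − 50) × 0.014) = 2500 / 2085 ≈ 1.20.

f/1.20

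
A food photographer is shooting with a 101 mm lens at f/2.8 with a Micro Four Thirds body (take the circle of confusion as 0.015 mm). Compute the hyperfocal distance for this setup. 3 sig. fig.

243 m

Hyperfocal distance H = f²/(N·c) + f = 101²/(2.8 × 0.015) + 101 = 10201/0.042 + 101 ≈ 242982.0 mm ≈ 243 m.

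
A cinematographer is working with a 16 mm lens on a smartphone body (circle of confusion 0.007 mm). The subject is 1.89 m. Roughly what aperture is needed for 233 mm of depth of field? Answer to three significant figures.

Write h = H − f = f²/(N·c). The thin-lens limits are Dn = s·h/(h + (s−f)) and Df = s·h/(h − (s−f)), so DoF = Df − Dn = 2·s·(s−f)·h / (h² − (s−f)²).
That is a quadratic in h: DoF·h² − 2·s·(s−f)·h − DoF·(s−f)² = 0 ⇒ h = (s−f)·(s + √(s² + DoF²)) / DoF = 1874 × (1890 + √(1890² + 233²)) / 233 = 1874 × (1890 + 1904.31) / 233 ≈ 30517 mm.
Then N = f²/(c·h) = 16² / (0.007 × 30517) = 256 / 213.62 ≈ 1.20.

f/1.20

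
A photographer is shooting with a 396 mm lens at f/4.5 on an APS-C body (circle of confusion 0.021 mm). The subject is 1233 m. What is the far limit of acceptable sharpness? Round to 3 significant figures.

4790 m

Hyperfocal distance H = f²/(N·c) + f = 396²/(4.5 × 0.021) + 396 = 156816/0.0945 + 396 ≈ 1659824.6 mm ≈ 1660 m.
Far limit Df = s·(H − f)/(H − s) = 1233000 × (1659824.6 − 396) / (1659824.6 − 1233000) = 1233000 × 1659428.6 / 426824.6 ≈ 4793715 mm ≈ 4790 m.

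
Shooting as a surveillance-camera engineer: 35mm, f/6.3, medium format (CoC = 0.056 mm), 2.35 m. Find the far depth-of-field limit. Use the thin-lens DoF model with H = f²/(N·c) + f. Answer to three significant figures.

Hyperfocal distance H = f²/(N·c) + f = 35²/(6.3 × 0.056) + 35 = 1225/0.3528 + 35 ≈ 3507.2 mm ≈ 3.507 m.
Far limit Df = s·(H − f)/(H − s) = 2350 × (3507.2 − 35) / (3507.2 − 2350) = 2350 × 3472.2 / 1157.2 ≈ 7051.1 mm ≈ 7.05 m.

7.05 m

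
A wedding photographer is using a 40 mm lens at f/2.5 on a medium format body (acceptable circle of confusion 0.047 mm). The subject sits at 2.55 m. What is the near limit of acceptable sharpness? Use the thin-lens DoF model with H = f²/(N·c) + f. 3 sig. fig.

Hyperfocal distance H = f²/(N·c) + f = 40²/(2.5 × 0.047) + 40 = 1600/0.1175 + 40 ≈ 13657.0 mm ≈ 13.66 m.
Near limit Dn = s·(H − f)/(H + s − 2f) = 2550 × (13657.0 − 40) / (13657.0 + 2550 − 2 × 40) = 2550 × 13617.0 / 16127.0 ≈ 2153.1 mm ≈ 2.15 m.

2.15 m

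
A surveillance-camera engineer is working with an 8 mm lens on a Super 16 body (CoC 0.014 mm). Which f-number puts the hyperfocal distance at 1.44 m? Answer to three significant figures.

f/3.19

Rearrange H = f²/(N·c) + f for N: N = f² / ((H − f)·c).
N = 8² / ((1440 − 8) × 0.014) = 64 / 20.05 ≈ 3.19.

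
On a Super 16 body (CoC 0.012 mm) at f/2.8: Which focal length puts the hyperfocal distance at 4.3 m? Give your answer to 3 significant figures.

12.0 mm

From H = f²/(N·c) + f, with f ≪ H: f ≈ √(H·N·c) = √(4300 × 2.8 × 0.012) = √144.48 ≈ 12.02 mm.
The +f correction barely moves this — solving exactly, f² + N·c·f − N·c·H = 0 ⇒ f = (−N·c + √((N·c)² + 4·N·c·H))/2 = (−0.0336 + √577.92)/2 ≈ 12.003 mm, so f ≈ 12.0 mm.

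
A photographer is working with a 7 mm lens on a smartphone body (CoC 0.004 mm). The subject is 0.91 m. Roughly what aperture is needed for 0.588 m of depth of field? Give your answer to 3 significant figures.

f/4

Write h = H − f = f²/(N·c). The thin-lens limits are Dn = s·h/(h + (s−f)) and Df = s·h/(h − (s−f)), so DoF = Df − Dn = 2·s·(s−f)·h / (h² − (s−f)²).
That is a quadratic in h: DoF·h² − 2·s·(s−f)·h − DoF·(s−f)² = 0 ⇒ h = (s−f)·(s + √(s² + DoF²)) / DoF = 903 × (910 + √(910² + 588²)) / 588 = 903 × (910 + 1083.44) / 588 ≈ 3061.4 mm.
Then N = f²/(c·h) = 7² / (0.004 × 3061.4) = 49 / 12.245 ≈ 4.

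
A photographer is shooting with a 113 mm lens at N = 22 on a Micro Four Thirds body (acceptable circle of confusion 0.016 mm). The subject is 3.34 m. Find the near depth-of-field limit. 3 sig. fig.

Hyperfocal distance H = f²/(N·c) + f = 113²/(22 × 0.016) + 113 = 12769/0.352 + 113 ≈ 36388.6 mm ≈ 36.39 m.
Near limit Dn = s·(H − f)/(H + s − 2f) = 3340 × (36388.6 − 113) / (36388.6 + 3340 − 2 × 113) = 3340 × 36275.6 / 39502.6 ≈ 3067.2 mm ≈ 3.07 m.

3.07 m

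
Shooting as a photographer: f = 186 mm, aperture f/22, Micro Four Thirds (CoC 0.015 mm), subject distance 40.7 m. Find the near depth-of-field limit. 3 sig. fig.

Hyperfocal distance H = f²/(N·c) + f = 186²/(22 × 0.015) + 186 = 34596/0.33 + 186 ≈ 105022.4 mm ≈ 105.0 m.
Near limit Dn = s·(H − f)/(H + s − 2f) = 40700 × (105022.4 − 186) / (105022.4 + 40700 − 2 × 186) = 40700 × 104836.4 / 145350.4 ≈ 29356 mm ≈ 29.4 m.

29.4 m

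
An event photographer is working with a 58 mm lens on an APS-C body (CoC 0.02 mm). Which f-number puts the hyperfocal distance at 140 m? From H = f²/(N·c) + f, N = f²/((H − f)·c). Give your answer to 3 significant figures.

Rearrange H = f²/(N·c) + f for N: N = f² / ((H − f)·c).
N = 58² / ((140000 − 58) × 0.02) = 3364 / 2799 ≈ 1.20.

f/1.20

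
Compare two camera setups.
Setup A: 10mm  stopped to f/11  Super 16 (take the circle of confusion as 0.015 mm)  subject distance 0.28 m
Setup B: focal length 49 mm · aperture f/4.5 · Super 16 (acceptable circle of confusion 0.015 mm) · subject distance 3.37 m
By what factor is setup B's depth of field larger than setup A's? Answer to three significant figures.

2.04

Setup A: H = 10²/(11×0.015) + 10 ≈ 616.1 mm; DoF = Df − Dn = 504.96 − 193.70 ≈ 311.26 mm.
Setup B: H = 49²/(4.5×0.015) + 49 ≈ 35619.4 mm; DoF = Df − Dn = 3717.04 − 3082.23 ≈ 634.81 mm.
Ratio = 634.81 / 311.26 ≈ 2.04.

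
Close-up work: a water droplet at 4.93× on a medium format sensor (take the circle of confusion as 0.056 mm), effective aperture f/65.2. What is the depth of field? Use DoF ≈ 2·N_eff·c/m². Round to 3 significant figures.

0.300 mm

At magnification m, DoF ≈ 2·N_eff·c/m² = 2 × 65.2 × 0.056 / 4.93² = 7.302 / 24.3 ≈ 0.3 mm.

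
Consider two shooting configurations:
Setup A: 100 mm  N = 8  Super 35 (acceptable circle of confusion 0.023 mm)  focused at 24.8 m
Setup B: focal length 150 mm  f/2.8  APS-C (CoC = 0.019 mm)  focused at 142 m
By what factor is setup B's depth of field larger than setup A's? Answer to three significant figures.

Setup A: H = 100²/(8×0.023) + 100 ≈ 54447.8 mm; DoF = Df − Dn = 45461 − 17051 ≈ 28410 mm.
Setup B: H = 150²/(2.8×0.019) + 150 ≈ 423082.3 mm; DoF = Df − Dn = 213661 − 106335 ≈ 107326 mm.
Ratio = 107326 / 28410 ≈ 3.78.

3.78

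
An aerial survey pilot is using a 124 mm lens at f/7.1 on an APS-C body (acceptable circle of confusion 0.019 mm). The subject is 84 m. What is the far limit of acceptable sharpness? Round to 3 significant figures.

318 m

Hyperfocal distance H = f²/(N·c) + f = 124²/(7.1 × 0.019) + 124 = 15376/0.1349 + 124 ≈ 114104.7 mm ≈ 114.1 m.
Far limit Df = s·(H − f)/(H − s) = 84000 × (114104.7 − 124) / (114104.7 − 84000) = 84000 × 113980.7 / 30104.7 ≈ 318036 mm ≈ 318 m.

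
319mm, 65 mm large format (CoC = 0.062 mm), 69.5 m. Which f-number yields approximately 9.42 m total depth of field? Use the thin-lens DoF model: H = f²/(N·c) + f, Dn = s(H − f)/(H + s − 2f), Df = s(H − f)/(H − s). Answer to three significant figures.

f/1.60

Write h = H − f = f²/(N·c). The thin-lens limits are Dn = s·h/(h + (s−f)) and Df = s·h/(h − (s−f)), so DoF = Df − Dn = 2·s·(s−f)·h / (h² − (s−f)²).
That is a quadratic in h: DoF·h² − 2·s·(s−f)·h − DoF·(s−f)² = 0 ⇒ h = (s−f)·(s + √(s² + DoF²)) / DoF = 69181 × (69500 + √(69500² + 9420²)) / 9420 = 69181 × (69500 + 70135.5) / 9420 ≈ 1025491 mm.
Then N = f²/(c·h) = 319² / (0.062 × 1025491) = 101761 / 63580 ≈ 1.60.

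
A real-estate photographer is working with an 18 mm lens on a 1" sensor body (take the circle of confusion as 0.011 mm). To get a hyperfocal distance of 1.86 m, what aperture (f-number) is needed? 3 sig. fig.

Rearrange H = f²/(N·c) + f for N: N = f² / ((H − f)·c).
N = 18² / ((1860 − 18) × 0.011) = 324 / 20.26 ≈ 16.

f/16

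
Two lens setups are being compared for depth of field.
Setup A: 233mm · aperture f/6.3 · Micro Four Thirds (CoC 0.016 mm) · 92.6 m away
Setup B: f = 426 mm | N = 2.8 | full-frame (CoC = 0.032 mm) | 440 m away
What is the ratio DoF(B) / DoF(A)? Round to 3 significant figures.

6.12

Setup A: H = 233²/(6.3×0.016) + 233 ≈ 538814.3 mm; DoF = Df − Dn = 111768 − 79044 ≈ 32724 mm.
Setup B: H = 426²/(2.8×0.032) + 426 ≈ 2025827.8 mm; DoF = Df − Dn = 561963 − 361536 ≈ 200427 mm.
Ratio = 200427 / 32724 ≈ 6.12.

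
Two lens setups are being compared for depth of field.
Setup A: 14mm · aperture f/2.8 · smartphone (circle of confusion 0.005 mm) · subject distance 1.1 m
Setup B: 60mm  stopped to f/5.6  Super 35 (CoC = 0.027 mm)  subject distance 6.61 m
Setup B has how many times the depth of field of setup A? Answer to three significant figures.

22.9

Setup A: H = 14²/(2.8×0.005) + 14 ≈ 14014.0 mm; DoF = Df − Dn = 1192.50 − 1020.81 ≈ 171.69 mm.
Setup B: H = 60²/(5.6×0.027) + 60 ≈ 23869.5 mm; DoF = Df − Dn = 9118.5 − 5183.9 ≈ 3934.6 mm.
Ratio = 3934.6 / 171.69 ≈ 22.9.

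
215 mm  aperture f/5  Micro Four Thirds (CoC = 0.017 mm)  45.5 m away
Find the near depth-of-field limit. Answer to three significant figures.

42.0 m

Hyperfocal distance H = f²/(N·c) + f = 215²/(5 × 0.017) + 215 = 46225/0.085 + 215 ≈ 544038.5 mm ≈ 544.0 m.
Near limit Dn = s·(H − f)/(H + s − 2f) = 45500 × (544038.5 − 215) / (544038.5 + 45500 − 2 × 215) = 45500 × 543823.5 / 589108.5 ≈ 42002 mm ≈ 42.0 m.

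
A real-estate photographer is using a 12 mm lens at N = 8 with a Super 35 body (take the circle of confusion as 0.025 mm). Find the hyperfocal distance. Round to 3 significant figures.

0.732 m

Hyperfocal distance H = f²/(N·c) + f = 12²/(8 × 0.025) + 12 = 144/0.2 + 12 ≈ 732.0 mm ≈ 0.732 m.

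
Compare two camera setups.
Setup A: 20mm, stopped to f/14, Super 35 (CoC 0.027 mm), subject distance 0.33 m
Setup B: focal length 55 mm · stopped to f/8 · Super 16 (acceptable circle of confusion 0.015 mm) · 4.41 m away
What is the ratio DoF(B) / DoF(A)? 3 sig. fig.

Setup A: H = 20²/(14×0.027) + 20 ≈ 1078.2 mm; DoF = Df − Dn = 466.73 − 255.23 ≈ 211.50 mm.
Setup B: H = 55²/(8×0.015) + 55 ≈ 25263.3 mm; DoF = Df − Dn = 5331.0 − 3760.4 ≈ 1570.6 mm.
Ratio = 1570.6 / 211.50 ≈ 7.43.

7.43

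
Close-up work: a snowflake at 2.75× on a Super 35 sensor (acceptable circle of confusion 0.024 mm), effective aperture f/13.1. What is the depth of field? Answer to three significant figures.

At magnification m, DoF ≈ 2·N_eff·c/m² = 2 × 13.1 × 0.024 / 2.75² = 0.6288 / 7.562 ≈ 0.0831 mm.

0.0831 mm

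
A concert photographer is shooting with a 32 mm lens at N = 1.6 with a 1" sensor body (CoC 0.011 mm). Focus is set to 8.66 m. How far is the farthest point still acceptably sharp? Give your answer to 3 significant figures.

10.2 m

Hyperfocal distance H = f²/(N·c) + f = 32²/(1.6 × 0.011) + 32 = 1024/0.0176 + 32 ≈ 58213.8 mm ≈ 58.21 m.
Far limit Df = s·(H − f)/(H − s) = 8660 × (58213.8 − 32) / (58213.8 − 8660) = 8660 × 58181.8 / 49553.8 ≈ 10168 mm ≈ 10.2 m.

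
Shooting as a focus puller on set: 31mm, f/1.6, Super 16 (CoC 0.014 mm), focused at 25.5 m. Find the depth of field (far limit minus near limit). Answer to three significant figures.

46.8 m

Hyperfocal distance H = f²/(N·c) + f = 31²/(1.6 × 0.014) + 31 = 961/0.0224 + 31 ≈ 42932.8 mm ≈ 42.93 m.
Near limit Dn = s·(H − f)/(H + s − 2f) = 25500 × (42932.8 − 31) / (42932.8 + 25500 − 2 × 31) = 25500 × 42901.8 / 68370.8 ≈ 16001 mm.
Far limit Df = s·(H − f)/(H − s) = 25500 × (42932.8 − 31) / (42932.8 − 25500) = 25500 × 42901.8 / 17432.8 ≈ 62755 mm.
Depth of field = Df − Dn = 62755 − 16001 ≈ 46754 mm ≈ 46.8 m.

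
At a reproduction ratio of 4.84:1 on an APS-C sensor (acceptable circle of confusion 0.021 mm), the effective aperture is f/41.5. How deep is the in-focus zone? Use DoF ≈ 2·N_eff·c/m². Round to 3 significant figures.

0.0744 mm

At magnification m, DoF ≈ 2·N_eff·c/m² = 2 × 41.5 × 0.021 / 4.84² = 1.743 / 23.43 ≈ 0.0744 mm.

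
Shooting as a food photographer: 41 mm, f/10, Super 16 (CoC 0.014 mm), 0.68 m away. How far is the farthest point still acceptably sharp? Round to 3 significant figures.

0.718 m

Hyperfocal distance H = f²/(N·c) + f = 41²/(10 × 0.014) + 41 = 1681/0.14 + 41 ≈ 12048.1 mm ≈ 12.05 m.
Far limit Df = s·(H − f)/(H − s) = 680 × (12048.1 − 41) / (12048.1 − 680) = 680 × 12007.1 / 11368.1 ≈ 718.22 mm ≈ 0.718 m.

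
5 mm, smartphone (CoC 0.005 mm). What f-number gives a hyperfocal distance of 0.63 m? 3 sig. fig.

Rearrange H = f²/(N·c) + f for N: N = f² / ((H − f)·c).
N = 5² / ((630 − 5) × 0.005) = 25 / 3.125 ≈ 8.

f/8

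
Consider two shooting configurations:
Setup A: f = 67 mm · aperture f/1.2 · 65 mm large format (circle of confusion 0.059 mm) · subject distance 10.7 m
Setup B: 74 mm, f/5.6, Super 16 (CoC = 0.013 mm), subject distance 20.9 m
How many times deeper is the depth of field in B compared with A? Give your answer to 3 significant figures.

Setup A: H = 67²/(1.2×0.059) + 67 ≈ 63471.0 mm; DoF = Df − Dn = 12856.0 − 9163.3 ≈ 3692.7 mm.
Setup B: H = 74²/(5.6×0.013) + 74 ≈ 75293.8 mm; DoF = Df − Dn = 28902 − 16368 ≈ 12534 mm.
Ratio = 12534 / 3692.7 ≈ 3.39.

3.39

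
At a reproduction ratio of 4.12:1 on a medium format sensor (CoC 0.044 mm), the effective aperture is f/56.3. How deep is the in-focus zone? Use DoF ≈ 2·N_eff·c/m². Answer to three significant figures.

0.292 mm

At magnification m, DoF ≈ 2·N_eff·c/m² = 2 × 56.3 × 0.044 / 4.12² = 4.954 / 16.97 ≈ 0.292 mm.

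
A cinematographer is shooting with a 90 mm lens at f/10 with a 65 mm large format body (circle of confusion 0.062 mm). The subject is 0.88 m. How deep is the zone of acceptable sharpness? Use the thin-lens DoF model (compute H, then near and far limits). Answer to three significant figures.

Hyperfocal distance H = f²/(N·c) + f = 90²/(10 × 0.062) + 90 = 8100/0.62 + 90 ≈ 13154.5 mm ≈ 13.15 m.
Near limit Dn = s·(H − f)/(H + s − 2f) = 880 × (13154.5 − 90) / (13154.5 + 880 − 2 × 90) = 880 × 13064.5 / 13854.5 ≈ 829.82 mm.
Far limit Df = s·(H − f)/(H − s) = 880 × (13154.5 − 90) / (13154.5 − 880) = 880 × 13064.5 / 12274.5 ≈ 936.64 mm.
Depth of field = Df − Dn = 936.64 − 829.82 ≈ 106.82 mm.

107 mm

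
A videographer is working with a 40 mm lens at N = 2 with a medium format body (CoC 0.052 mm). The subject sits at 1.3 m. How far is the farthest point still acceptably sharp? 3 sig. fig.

1.42 m

Hyperfocal distance H = f²/(N·c) + f = 40²/(2 × 0.052) + 40 = 1600/0.104 + 40 ≈ 15424.6 mm ≈ 15.42 m.
Far limit Df = s·(H − f)/(H − s) = 1300 × (15424.6 − 40) / (15424.6 − 1300) = 1300 × 15384.6 / 14124.6 ≈ 1416.0 mm ≈ 1.42 m.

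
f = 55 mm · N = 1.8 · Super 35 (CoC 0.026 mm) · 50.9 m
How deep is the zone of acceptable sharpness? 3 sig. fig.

Hyperfocal distance H = f²/(N·c) + f = 55²/(1.8 × 0.026) + 55 = 3025/0.0468 + 55 ≈ 64691.8 mm ≈ 64.69 m.
Near limit Dn = s·(H − f)/(H + s − 2f) = 50900 × (64691.8 − 55) / (64691.8 + 50900 − 2 × 55) = 50900 × 64636.8 / 115481.8 ≈ 28489 mm.
Far limit Df = s·(H − f)/(H − s) = 50900 × (64691.8 − 55) / (64691.8 − 50900) = 50900 × 64636.8 / 13791.8 ≈ 238549 mm.
Depth of field = Df − Dn = 238549 − 28489 ≈ 210060 mm ≈ 210 m.

210 m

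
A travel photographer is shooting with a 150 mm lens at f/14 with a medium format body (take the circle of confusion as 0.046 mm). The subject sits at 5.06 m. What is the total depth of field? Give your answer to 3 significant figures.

Hyperfocal distance H = f²/(N·c) + f = 150²/(14 × 0.046) + 150 = 22500/0.644 + 150 ≈ 35087.9 mm ≈ 35.09 m.
Near limit Dn = s·(H − f)/(H + s − 2f) = 5060 × (35087.9 − 150) / (35087.9 + 5060 − 2 × 150) = 5060 × 34937.9 / 39847.9 ≈ 4436.5 mm.
Far limit Df = s·(H − f)/(H − s) = 5060 × (35087.9 − 150) / (35087.9 − 5060) = 5060 × 34937.9 / 30027.9 ≈ 5887.4 mm.
Depth of field = Df − Dn = 5887.4 − 4436.5 ≈ 1450.9 mm ≈ 1.45 m.

1.45 m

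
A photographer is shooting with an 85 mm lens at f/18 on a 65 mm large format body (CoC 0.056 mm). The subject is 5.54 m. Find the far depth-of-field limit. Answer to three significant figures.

Hyperfocal distance H = f²/(N·c) + f = 85²/(18 × 0.056) + 85 = 7225/1.008 + 85 ≈ 7252.7 mm ≈ 7.253 m.
Far limit Df = s·(H − f)/(H − s) = 5540 × (7252.7 − 85) / (7252.7 − 5540) = 5540 × 7167.7 / 1712.7 ≈ 23185 mm ≈ 23.2 m.

23.2 m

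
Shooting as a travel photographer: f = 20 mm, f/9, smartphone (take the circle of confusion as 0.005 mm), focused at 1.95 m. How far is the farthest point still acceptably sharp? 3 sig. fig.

Hyperfocal distance H = f²/(N·c) + f = 20²/(9 × 0.005) + 20 = 400/0.045 + 20 ≈ 8908.9 mm ≈ 8.909 m.
Far limit Df = s·(H − f)/(H − s) = 1950 × (8908.9 − 20) / (8908.9 − 1950) = 1950 × 8888.9 / 6958.9 ≈ 2490.8 mm ≈ 2.49 m.

2.49 m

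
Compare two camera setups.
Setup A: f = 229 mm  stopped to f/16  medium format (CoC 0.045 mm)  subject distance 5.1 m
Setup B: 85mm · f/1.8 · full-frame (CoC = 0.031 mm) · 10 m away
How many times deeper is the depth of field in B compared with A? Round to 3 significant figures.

2.25

Setup A: H = 229²/(16×0.045) + 229 ≈ 73063.7 mm; DoF = Df − Dn = 5465.52 − 4780.31 ≈ 685.21 mm.
Setup B: H = 85²/(1.8×0.031) + 85 ≈ 129565.3 mm; DoF = Df − Dn = 10829.3 − 9288.7 ≈ 1540.6 mm.
Ratio = 1540.6 / 685.21 ≈ 2.25.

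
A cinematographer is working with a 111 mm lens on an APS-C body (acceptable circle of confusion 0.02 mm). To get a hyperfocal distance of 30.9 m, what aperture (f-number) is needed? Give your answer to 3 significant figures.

Rearrange H = f²/(N·c) + f for N: N = f² / ((H − f)·c).
N = 111² / ((30900 − 111) × 0.02) = 12321 / 615.8 ≈ 20.

f/20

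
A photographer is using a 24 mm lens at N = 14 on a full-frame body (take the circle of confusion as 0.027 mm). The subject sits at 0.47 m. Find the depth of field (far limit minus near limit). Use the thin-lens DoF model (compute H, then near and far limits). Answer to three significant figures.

301 mm

Hyperfocal distance H = f²/(N·c) + f = 24²/(14 × 0.027) + 24 = 576/0.378 + 24 ≈ 1547.8 mm ≈ 1.548 m.
Near limit Dn = s·(H − f)/(H + s − 2f) = 470 × (1547.8 − 24) / (1547.8 + 470 − 2 × 24) = 470 × 1523.8 / 1969.8 ≈ 363.58 mm.
Far limit Df = s·(H − f)/(H − s) = 470 × (1547.8 − 24) / (1547.8 − 470) = 470 × 1523.8 / 1077.8 ≈ 664.49 mm.
Depth of field = Df − Dn = 664.49 − 363.58 ≈ 300.91 mm.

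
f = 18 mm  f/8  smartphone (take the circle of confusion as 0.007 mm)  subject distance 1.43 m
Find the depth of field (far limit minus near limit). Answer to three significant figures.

0.742 m

Hyperfocal distance H = f²/(N·c) + f = 18²/(8 × 0.007) + 18 = 324/0.056 + 18 ≈ 5803.7 mm ≈ 5.804 m.
Near limit Dn = s·(H − f)/(H + s − 2f) = 1430 × (5803.7 − 18) / (5803.7 + 1430 − 2 × 18) = 1430 × 5785.7 / 7197.7 ≈ 1149.47 mm.
Far limit Df = s·(H − f)/(H − s) = 1430 × (5803.7 − 18) / (5803.7 − 1430) = 1430 × 5785.7 / 4373.7 ≈ 1891.66 mm.
Depth of field = Df − Dn = 1891.66 − 1149.47 ≈ 742.19 mm ≈ 0.742 m.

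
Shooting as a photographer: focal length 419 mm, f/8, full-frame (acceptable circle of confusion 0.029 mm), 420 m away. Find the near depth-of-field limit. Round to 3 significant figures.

270 m

Hyperfocal distance H = f²/(N·c) + f = 419²/(8 × 0.029) + 419 = 175561/0.232 + 419 ≈ 757147.4 mm ≈ 757.1 m.
Near limit Dn = s·(H − f)/(H + s − 2f) = 420000 × (757147.4 − 419) / (757147.4 + 420000 − 2 × 419) = 420000 × 756728.4 / 1176309.4 ≈ 270189 mm ≈ 270 m.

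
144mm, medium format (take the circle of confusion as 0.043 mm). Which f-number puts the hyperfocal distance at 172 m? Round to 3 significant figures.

f/2.81

Rearrange H = f²/(N·c) + f for N: N = f² / ((H − f)·c).
N = 144² / ((172000 − 144) × 0.043) = 20736 / 7390 ≈ 2.81.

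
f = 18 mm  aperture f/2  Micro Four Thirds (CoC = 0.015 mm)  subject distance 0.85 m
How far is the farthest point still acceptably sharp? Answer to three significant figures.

0.921 m

Hyperfocal distance H = f²/(N·c) + f = 18²/(2 × 0.015) + 18 = 324/0.03 + 18 ≈ 10818.0 mm ≈ 10.82 m.
Far limit Df = s·(H − f)/(H − s) = 850 × (10818.0 − 18) / (10818.0 − 850) = 850 × 10800.0 / 9968.0 ≈ 920.95 mm ≈ 0.921 m.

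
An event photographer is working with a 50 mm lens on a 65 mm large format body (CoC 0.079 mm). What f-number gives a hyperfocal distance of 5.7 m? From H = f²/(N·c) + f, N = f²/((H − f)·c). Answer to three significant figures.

f/5.60

Rearrange H = f²/(N·c) + f for N: N = f² / ((H − f)·c).
N = 50² / ((5700 − 50) × 0.079) = 2500 / 446.4 ≈ 5.60.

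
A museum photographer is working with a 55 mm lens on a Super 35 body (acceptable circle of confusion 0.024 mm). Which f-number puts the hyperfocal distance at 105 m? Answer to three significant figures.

f/1.20

Rearrange H = f²/(N·c) + f for N: N = f² / ((H − f)·c).
N = 55² / ((105000 − 55) × 0.024) = 3025 / 2519 ≈ 1.20.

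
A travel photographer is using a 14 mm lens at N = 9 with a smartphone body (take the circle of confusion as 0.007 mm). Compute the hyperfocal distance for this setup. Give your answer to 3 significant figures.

Hyperfocal distance H = f²/(N·c) + f = 14²/(9 × 0.007) + 14 = 196/0.063 + 14 ≈ 3125.1 mm ≈ 3.13 m.

3.13 m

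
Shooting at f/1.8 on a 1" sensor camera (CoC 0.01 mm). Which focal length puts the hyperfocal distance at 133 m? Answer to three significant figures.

48.9 mm

From H = f²/(N·c) + f, with f ≪ H: f ≈ √(H·N·c) = √(133000 × 1.8 × 0.01) = √2394.0 ≈ 48.93 mm.
The +f correction barely moves this — solving exactly, f² + N·c·f − N·c·H = 0 ⇒ f = (−N·c + √((N·c)² + 4·N·c·H))/2 = (−0.018 + √9576.0)/2 ≈ 48.920 mm, so f ≈ 48.9 mm.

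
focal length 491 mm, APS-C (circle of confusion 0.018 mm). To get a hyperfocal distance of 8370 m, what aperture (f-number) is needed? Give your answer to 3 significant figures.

f/1.60

Rearrange H = f²/(N·c) + f for N: N = f² / ((H − f)·c).
N = 491² / ((8370000 − 491) × 0.018) = 241081 / 150651 ≈ 1.60.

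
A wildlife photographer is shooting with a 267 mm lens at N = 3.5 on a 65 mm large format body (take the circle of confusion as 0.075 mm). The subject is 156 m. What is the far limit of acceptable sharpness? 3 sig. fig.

366 m

Hyperfocal distance H = f²/(N·c) + f = 267²/(3.5 × 0.075) + 267 = 71289/0.2625 + 267 ≈ 271844.1 mm ≈ 271.8 m.
Far limit Df = s·(H − f)/(H − s) = 156000 × (271844.1 − 267) / (271844.1 − 156000) = 156000 × 271577.1 / 115844.1 ≈ 365716 mm ≈ 366 m.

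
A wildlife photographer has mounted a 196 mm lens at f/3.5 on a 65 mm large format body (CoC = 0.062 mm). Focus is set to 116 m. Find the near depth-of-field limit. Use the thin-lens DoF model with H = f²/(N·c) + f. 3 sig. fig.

70.1 m

Hyperfocal distance H = f²/(N·c) + f = 196²/(3.5 × 0.062) + 196 = 38416/0.217 + 196 ≈ 177228.3 mm ≈ 177.2 m.
Near limit Dn = s·(H − f)/(H + s − 2f) = 116000 × (177228.3 − 196) / (177228.3 + 116000 − 2 × 196) = 116000 × 177032.3 / 292836.3 ≈ 70127 mm ≈ 70.1 m.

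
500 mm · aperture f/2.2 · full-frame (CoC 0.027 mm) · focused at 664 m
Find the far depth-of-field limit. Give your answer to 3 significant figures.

788 m

Hyperfocal distance H = f²/(N·c) + f = 500²/(2.2 × 0.027) + 500 = 250000/0.0594 + 500 ≈ 4209254.2 mm ≈ 4209 m.
Far limit Df = s·(H − f)/(H − s) = 664000 × (4209254.2 − 500) / (4209254.2 − 664000) = 664000 × 4208754.2 / 3545254.2 ≈ 788269 mm ≈ 788 m.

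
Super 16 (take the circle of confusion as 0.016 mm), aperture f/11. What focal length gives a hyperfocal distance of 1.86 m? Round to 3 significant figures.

From H = f²/(N·c) + f, with f ≪ H: f ≈ √(H·N·c) = √(1860 × 11 × 0.016) = √327.36 ≈ 18.09 mm.
Exact: f² + N·c·f − N·c·H = 0 ⇒ f = (−N·c + √((N·c)² + 4·N·c·H))/2 = (−0.176 + √1309.5)/2 ≈ 18.005 mm ≈ 18.0 mm.

18.0 mm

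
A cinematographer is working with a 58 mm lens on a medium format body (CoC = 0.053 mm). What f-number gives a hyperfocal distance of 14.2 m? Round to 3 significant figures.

f/4.49

Rearrange H = f²/(N·c) + f for N: N = f² / ((H − f)·c).
N = 58² / ((14200 − 58) × 0.053) = 3364 / 749.5 ≈ 4.49.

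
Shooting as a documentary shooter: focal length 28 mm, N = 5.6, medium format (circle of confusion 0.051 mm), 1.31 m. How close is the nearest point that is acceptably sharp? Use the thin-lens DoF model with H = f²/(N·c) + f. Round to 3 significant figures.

Hyperfocal distance H = f²/(N·c) + f = 28²/(5.6 × 0.051) + 28 = 784/0.2856 + 28 ≈ 2773.1 mm ≈ 2.773 m.
Near limit Dn = s·(H − f)/(H + s − 2f) = 1310 × (2773.1 − 28) / (2773.1 + 1310 − 2 × 28) = 1310 × 2745.1 / 4027.1 ≈ 892.97 mm ≈ 0.893 m.

0.893 m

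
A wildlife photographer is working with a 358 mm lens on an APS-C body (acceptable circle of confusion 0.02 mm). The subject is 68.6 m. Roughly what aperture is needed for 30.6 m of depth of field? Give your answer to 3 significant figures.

Write h = H − f = f²/(N·c). The thin-lens limits are Dn = s·h/(h + (s−f)) and Df = s·h/(h − (s−f)), so DoF = Df − Dn = 2·s·(s−f)·h / (h² − (s−f)²).
That is a quadratic in h: DoF·h² − 2·s·(s−f)·h − DoF·(s−f)² = 0 ⇒ h = (s−f)·(s + √(s² + DoF²)) / DoF = 68242 × (68600 + √(68600² + 30600²)) / 30600 = 68242 × (68600 + 75115.4) / 30600 ≈ 320504 mm.
Then N = f²/(c·h) = 358² / (0.02 × 320504) = 128164 / 6410.1 ≈ 20.

f/20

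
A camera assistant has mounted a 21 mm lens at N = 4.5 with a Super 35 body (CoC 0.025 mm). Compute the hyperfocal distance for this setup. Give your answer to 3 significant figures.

Hyperfocal distance H = f²/(N·c) + f = 21²/(4.5 × 0.025) + 21 = 441/0.1125 + 21 ≈ 3941.0 mm ≈ 3.94 m.

3.94 m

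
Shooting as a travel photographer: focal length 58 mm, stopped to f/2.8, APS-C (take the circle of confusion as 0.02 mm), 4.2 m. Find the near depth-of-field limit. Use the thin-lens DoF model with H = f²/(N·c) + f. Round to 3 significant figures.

Hyperfocal distance H = f²/(N·c) + f = 58²/(2.8 × 0.02) + 58 = 3364/0.056 + 58 ≈ 60129.4 mm ≈ 60.13 m.
Near limit Dn = s·(H − f)/(H + s − 2f) = 4200 × (60129.4 − 58) / (60129.4 + 4200 − 2 × 58) = 4200 × 60071.4 / 64213.4 ≈ 3929.1 mm ≈ 3.93 m.

3.93 m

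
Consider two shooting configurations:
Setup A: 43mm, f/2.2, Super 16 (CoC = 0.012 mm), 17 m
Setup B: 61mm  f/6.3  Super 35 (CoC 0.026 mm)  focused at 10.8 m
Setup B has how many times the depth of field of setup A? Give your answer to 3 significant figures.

1.50

Setup A: H = 43²/(2.2×0.012) + 43 ≈ 70080.9 mm; DoF = Df − Dn = 22430.8 − 13686.4 ≈ 8744.4 mm.
Setup B: H = 61²/(6.3×0.026) + 61 ≈ 22777.7 mm; DoF = Df − Dn = 20483 − 7333 ≈ 13150 mm.
Ratio = 13150 / 8744.4 ≈ 1.50.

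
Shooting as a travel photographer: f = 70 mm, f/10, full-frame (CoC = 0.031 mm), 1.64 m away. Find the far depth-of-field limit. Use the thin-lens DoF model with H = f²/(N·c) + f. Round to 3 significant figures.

Hyperfocal distance H = f²/(N·c) + f = 70²/(10 × 0.031) + 70 = 4900/0.31 + 70 ≈ 15876.5 mm ≈ 15.88 m.
Far limit Df = s·(H − f)/(H − s) = 1640 × (15876.5 − 70) / (15876.5 − 1640) = 1640 × 15806.5 / 14236.5 ≈ 1820.9 mm ≈ 1.82 m.

1.82 m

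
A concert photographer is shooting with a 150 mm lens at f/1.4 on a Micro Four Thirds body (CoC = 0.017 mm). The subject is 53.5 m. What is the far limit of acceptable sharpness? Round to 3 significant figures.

56.7 m

Hyperfocal distance H = f²/(N·c) + f = 150²/(1.4 × 0.017) + 150 = 22500/0.0238 + 150 ≈ 945528.2 mm ≈ 945.5 m.
Far limit Df = s·(H − f)/(H − s) = 53500 × (945528.2 − 150) / (945528.2 − 53500) = 53500 × 945378.2 / 892028.2 ≈ 56700 mm ≈ 56.7 m.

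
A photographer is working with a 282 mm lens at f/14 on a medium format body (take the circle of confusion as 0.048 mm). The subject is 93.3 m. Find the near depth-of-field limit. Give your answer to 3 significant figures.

Hyperfocal distance H = f²/(N·c) + f = 282²/(14 × 0.048) + 282 = 79524/0.672 + 282 ≈ 118621.3 mm ≈ 118.6 m.
Near limit Dn = s·(H − f)/(H + s − 2f) = 93300 × (118621.3 − 282) / (118621.3 + 93300 − 2 × 282) = 93300 × 118339.3 / 211357.3 ≈ 52239 mm ≈ 52.2 m.

52.2 m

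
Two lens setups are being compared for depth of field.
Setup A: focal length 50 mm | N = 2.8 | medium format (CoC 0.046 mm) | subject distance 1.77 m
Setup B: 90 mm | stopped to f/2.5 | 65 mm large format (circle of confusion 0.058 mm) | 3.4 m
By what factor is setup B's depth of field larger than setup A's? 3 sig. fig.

1.28

Setup A: H = 50²/(2.8×0.046) + 50 ≈ 19459.9 mm; DoF = Df − Dn = 1942.10 − 1625.92 ≈ 316.18 mm.
Setup B: H = 90²/(2.5×0.058) + 90 ≈ 55952.1 mm; DoF = Df − Dn = 3614.15 − 3209.81 ≈ 404.34 mm.
Ratio = 404.34 / 316.18 ≈ 1.28.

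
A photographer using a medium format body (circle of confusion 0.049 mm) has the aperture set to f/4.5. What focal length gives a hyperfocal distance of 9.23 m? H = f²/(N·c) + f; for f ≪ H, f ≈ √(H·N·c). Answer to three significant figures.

45.0 mm

From H = f²/(N·c) + f, with f ≪ H: f ≈ √(H·N·c) = √(9230 × 4.5 × 0.049) = √2035.2 ≈ 45.11 mm.
Exact: f² + N·c·f − N·c·H = 0 ⇒ f = (−N·c + √((N·c)² + 4·N·c·H))/2 = (−0.2205 + √8140.9)/2 ≈ 45.003 mm ≈ 45.0 mm.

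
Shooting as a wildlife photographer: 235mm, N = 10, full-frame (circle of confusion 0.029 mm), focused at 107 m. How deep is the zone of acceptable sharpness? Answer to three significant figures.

Hyperfocal distance H = f²/(N·c) + f = 235²/(10 × 0.029) + 235 = 55225/0.29 + 235 ≈ 190666.0 mm ≈ 190.7 m.
Near limit Dn = s·(H − f)/(H + s − 2f) = 107000 × (190666.0 − 235) / (190666.0 + 107000 − 2 × 235) = 107000 × 190431.0 / 297196.0 ≈ 68561 mm.
Far limit Df = s·(H − f)/(H − s) = 107000 × (190666.0 − 235) / (190666.0 − 107000) = 107000 × 190431.0 / 83666.0 ≈ 243541 mm.
Depth of field = Df − Dn = 243541 − 68561 ≈ 174980 mm ≈ 175 m.

175 m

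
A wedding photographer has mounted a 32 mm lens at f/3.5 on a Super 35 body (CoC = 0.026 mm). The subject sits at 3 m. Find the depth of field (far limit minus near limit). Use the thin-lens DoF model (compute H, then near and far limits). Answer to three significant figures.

Hyperfocal distance H = f²/(N·c) + f = 32²/(3.5 × 0.026) + 32 = 1024/0.091 + 32 ≈ 11284.7 mm ≈ 11.28 m.
Near limit Dn = s·(H − f)/(H + s − 2f) = 3000 × (11284.7 − 32) / (11284.7 + 3000 − 2 × 32) = 3000 × 11252.7 / 14220.7 ≈ 2373.9 mm.
Far limit Df = s·(H − f)/(H − s) = 3000 × (11284.7 − 32) / (11284.7 − 3000) = 3000 × 11252.7 / 8284.7 ≈ 4074.7 mm.
Depth of field = Df − Dn = 4074.7 − 2373.9 ≈ 1700.8 mm ≈ 1.70 m.

1.70 m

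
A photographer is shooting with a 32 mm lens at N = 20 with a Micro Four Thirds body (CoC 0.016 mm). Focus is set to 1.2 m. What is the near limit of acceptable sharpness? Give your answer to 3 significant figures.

0.879 m

Hyperfocal distance H = f²/(N·c) + f = 32²/(20 × 0.016) + 32 = 1024/0.32 + 32 ≈ 3232.0 mm ≈ 3.232 m.
Near limit Dn = s·(H − f)/(H + s − 2f) = 1200 × (3232.0 − 32) / (3232.0 + 1200 − 2 × 32) = 1200 × 3200.0 / 4368.0 ≈ 879.12 mm ≈ 0.879 m.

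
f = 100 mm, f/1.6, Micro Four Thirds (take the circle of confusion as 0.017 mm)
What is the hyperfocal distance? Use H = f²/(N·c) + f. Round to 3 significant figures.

Hyperfocal distance H = f²/(N·c) + f = 100²/(1.6 × 0.017) + 100 = 10000/0.0272 + 100 ≈ 367747.1 mm ≈ 368 m.

368 m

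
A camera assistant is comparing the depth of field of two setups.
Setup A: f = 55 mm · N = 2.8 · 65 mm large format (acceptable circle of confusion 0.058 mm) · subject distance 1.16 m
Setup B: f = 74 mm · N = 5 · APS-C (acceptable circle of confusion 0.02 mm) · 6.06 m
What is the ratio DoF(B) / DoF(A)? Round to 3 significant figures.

Setup A: H = 55²/(2.8×0.058) + 55 ≈ 18681.8 mm; DoF = Df − Dn = 1233.15 − 1095.04 ≈ 138.11 mm.
Setup B: H = 74²/(5×0.02) + 74 ≈ 54834.0 mm; DoF = Df − Dn = 6803.7 − 5462.8 ≈ 1340.9 mm.
Ratio = 1340.9 / 138.11 ≈ 9.71.

9.71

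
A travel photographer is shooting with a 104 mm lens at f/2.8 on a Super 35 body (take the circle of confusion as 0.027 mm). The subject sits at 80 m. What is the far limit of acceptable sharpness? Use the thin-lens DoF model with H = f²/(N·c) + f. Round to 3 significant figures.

Hyperfocal distance H = f²/(N·c) + f = 104²/(2.8 × 0.027) + 104 = 10816/0.0756 + 104 ≈ 143172.8 mm ≈ 143.2 m.
Far limit Df = s·(H − f)/(H − s) = 80000 × (143172.8 − 104) / (143172.8 − 80000) = 80000 × 143068.8 / 63172.8 ≈ 181178 mm ≈ 181 m.

181 m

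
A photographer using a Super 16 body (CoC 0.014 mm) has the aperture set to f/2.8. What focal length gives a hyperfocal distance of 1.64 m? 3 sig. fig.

From H = f²/(N·c) + f, with f ≪ H: f ≈ √(H·N·c) = √(1640 × 2.8 × 0.014) = √64.288 ≈ 8.018 mm.
Exact: f² + N·c·f − N·c·H = 0 ⇒ f = (−N·c + √((N·c)² + 4·N·c·H))/2 = (−0.0392 + √257.15)/2 ≈ 7.9984 mm ≈ 8.00 mm.

8.00 mm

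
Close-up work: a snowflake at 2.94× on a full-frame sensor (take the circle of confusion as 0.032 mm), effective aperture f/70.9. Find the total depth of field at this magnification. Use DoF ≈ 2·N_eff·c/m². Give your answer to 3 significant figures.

At magnification m, DoF ≈ 2·N_eff·c/m² = 2 × 70.9 × 0.032 / 2.94² = 4.538 / 8.644 ≈ 0.525 mm.

0.525 mm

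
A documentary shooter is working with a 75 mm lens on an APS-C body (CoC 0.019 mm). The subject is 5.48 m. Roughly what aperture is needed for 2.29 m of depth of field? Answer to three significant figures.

Write h = H − f = f²/(N·c). The thin-lens limits are Dn = s·h/(h + (s−f)) and Df = s·h/(h − (s−f)), so DoF = Df − Dn = 2·s·(s−f)·h / (h² − (s−f)²).
That is a quadratic in h: DoF·h² − 2·s·(s−f)·h − DoF·(s−f)² = 0 ⇒ h = (s−f)·(s + √(s² + DoF²)) / DoF = 5405 × (5480 + √(5480² + 2290²)) / 2290 = 5405 × (5480 + 5939.23) / 2290 ≈ 26952 mm.
Then N = f²/(c·h) = 75² / (0.019 × 26952) = 5625 / 512.10 ≈ 11.

f/11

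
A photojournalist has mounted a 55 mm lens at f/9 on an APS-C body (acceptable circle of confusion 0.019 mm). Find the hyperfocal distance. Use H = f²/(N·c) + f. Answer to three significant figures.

Hyperfocal distance H = f²/(N·c) + f = 55²/(9 × 0.019) + 55 = 3025/0.171 + 55 ≈ 17745.1 mm ≈ 17.7 m.

17.7 m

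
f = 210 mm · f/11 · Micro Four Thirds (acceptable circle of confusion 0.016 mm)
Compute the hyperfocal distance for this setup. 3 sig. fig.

Hyperfocal distance H = f²/(N·c) + f = 210²/(11 × 0.016) + 210 = 44100/0.176 + 210 ≈ 250778.2 mm ≈ 251 m.

251 m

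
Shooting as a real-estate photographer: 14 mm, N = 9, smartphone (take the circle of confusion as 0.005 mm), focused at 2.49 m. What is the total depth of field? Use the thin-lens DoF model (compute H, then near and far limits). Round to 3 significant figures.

Hyperfocal distance H = f²/(N·c) + f = 14²/(9 × 0.005) + 14 = 196/0.045 + 14 ≈ 4369.6 mm ≈ 4.370 m.
Near limit Dn = s·(H − f)/(H + s − 2f) = 2490 × (4369.6 − 14) / (4369.6 + 2490 − 2 × 14) = 2490 × 4355.6 / 6831.6 ≈ 1587.5 mm.
Far limit Df = s·(H − f)/(H − s) = 2490 × (4369.6 − 14) / (4369.6 − 2490) = 2490 × 4355.6 / 1879.6 ≈ 5770.2 mm.
Depth of field = Df − Dn = 5770.2 − 1587.5 ≈ 4182.7 mm ≈ 4.18 m.

4.18 m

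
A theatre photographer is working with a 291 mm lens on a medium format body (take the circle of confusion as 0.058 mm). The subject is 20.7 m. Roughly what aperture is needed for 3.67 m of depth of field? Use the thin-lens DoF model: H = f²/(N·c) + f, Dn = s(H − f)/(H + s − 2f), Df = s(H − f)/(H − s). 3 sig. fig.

f/6.29

Write h = H − f = f²/(N·c). The thin-lens limits are Dn = s·h/(h + (s−f)) and Df = s·h/(h − (s−f)), so DoF = Df − Dn = 2·s·(s−f)·h / (h² − (s−f)²).
That is a quadratic in h: DoF·h² − 2·s·(s−f)·h − DoF·(s−f)² = 0 ⇒ h = (s−f)·(s + √(s² + DoF²)) / DoF = 20409 × (20700 + √(20700² + 3670²)) / 3670 = 20409 × (20700 + 21022.8) / 3670 ≈ 232022 mm.
Then N = f²/(c·h) = 291² / (0.058 × 232022) = 84681 / 13457 ≈ 6.29.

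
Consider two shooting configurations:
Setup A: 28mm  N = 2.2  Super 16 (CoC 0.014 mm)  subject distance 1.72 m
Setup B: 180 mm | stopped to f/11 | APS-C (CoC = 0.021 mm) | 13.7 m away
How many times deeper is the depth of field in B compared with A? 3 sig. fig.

Setup A: H = 28²/(2.2×0.014) + 28 ≈ 25482.5 mm; DoF = Df − Dn = 1842.47 − 1612.80 ≈ 229.67 mm.
Setup B: H = 180²/(11×0.021) + 180 ≈ 140439.7 mm; DoF = Df − Dn = 15161.5 − 12495.5 ≈ 2666.0 mm.
Ratio = 2666.0 / 229.67 ≈ 11.6.

11.6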